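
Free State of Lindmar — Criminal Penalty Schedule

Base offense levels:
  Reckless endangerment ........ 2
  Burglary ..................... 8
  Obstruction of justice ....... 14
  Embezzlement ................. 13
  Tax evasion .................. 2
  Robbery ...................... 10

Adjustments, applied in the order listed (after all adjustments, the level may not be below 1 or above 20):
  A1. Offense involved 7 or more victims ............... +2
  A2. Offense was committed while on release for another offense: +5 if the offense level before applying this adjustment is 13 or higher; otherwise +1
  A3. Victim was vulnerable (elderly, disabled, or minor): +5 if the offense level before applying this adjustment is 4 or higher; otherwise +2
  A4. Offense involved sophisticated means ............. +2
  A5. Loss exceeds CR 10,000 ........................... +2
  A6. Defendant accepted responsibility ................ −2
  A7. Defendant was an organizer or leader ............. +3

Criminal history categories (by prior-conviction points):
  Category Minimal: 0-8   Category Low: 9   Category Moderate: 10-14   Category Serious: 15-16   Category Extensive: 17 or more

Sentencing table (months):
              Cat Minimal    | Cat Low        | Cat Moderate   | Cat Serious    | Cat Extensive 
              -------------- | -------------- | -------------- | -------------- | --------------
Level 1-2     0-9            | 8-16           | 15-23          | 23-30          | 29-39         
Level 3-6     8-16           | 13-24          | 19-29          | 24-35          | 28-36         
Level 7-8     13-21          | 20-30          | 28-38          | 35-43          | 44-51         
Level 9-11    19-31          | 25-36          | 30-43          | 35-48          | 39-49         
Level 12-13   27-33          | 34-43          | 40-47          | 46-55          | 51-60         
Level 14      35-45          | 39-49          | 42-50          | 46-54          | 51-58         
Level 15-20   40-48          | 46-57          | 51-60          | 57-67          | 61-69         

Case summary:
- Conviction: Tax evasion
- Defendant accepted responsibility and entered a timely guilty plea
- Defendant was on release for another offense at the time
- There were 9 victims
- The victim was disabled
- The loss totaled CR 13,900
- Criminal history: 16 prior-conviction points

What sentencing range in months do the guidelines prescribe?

Base offense level for tax evasion: 2.
A1 applies: 2 + 2 = 4.
A2 applies (level before this adjustment is 4 < 13, so +1): 4 + 1 = 5.
A3 applies (level before this adjustment is 5 ≥ 4, so +5): 5 + 5 = 10.
A4 does not apply.
A5 applies: 10 + 2 = 12.
A6 applies: 12 − 2 = 10.
Final offense level: 10.
Criminal history: 16 prior points → Category Serious (15-16).
Level 10 falls in the 9-11 band.
Grid: Level 9-11 × Category Serious = 35-48 months.

35-48 months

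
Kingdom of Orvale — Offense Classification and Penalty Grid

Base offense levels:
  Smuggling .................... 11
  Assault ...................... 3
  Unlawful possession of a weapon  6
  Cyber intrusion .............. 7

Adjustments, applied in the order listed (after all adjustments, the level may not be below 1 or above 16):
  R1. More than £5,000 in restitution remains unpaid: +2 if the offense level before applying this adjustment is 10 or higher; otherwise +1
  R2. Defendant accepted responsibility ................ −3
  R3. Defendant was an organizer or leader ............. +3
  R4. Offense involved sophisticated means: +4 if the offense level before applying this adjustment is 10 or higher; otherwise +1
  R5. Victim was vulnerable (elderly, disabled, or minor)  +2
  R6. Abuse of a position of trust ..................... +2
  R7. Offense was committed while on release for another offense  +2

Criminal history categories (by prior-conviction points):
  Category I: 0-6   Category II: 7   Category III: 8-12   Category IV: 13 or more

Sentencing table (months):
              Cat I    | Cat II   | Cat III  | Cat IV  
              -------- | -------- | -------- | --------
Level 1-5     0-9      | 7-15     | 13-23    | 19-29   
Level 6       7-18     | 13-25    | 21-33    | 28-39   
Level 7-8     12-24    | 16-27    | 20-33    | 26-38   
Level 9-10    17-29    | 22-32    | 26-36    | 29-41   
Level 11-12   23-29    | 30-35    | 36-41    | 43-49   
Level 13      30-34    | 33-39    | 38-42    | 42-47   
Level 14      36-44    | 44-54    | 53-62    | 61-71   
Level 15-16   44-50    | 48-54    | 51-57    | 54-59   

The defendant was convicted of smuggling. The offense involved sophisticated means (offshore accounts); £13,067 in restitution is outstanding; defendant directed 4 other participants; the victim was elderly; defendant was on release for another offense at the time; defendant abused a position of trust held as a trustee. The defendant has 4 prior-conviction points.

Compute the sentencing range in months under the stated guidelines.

44-50 months

Base offense level for smuggling: 11.
R1 applies (level before this adjustment is 11 ≥ 10, so +2): 11 + 2 = 13.
R3 applies: 13 + 3 = 16.
R4 applies (level before this adjustment is 16 ≥ 10, so +4): 16 + 4 = 20.
R5 applies: 20 + 2 = 22.
R6 applies: 22 + 2 = 24.
R7 applies: 24 + 2 = 26.
Level 26 exceeds the maximum of 16; capped at 16.
Final offense level: 16.
Criminal history: 4 prior points → Category I (0-6).
Level 16 falls in the 15-16 band.
Grid: Level 15-16 × Category I = 44-50 months.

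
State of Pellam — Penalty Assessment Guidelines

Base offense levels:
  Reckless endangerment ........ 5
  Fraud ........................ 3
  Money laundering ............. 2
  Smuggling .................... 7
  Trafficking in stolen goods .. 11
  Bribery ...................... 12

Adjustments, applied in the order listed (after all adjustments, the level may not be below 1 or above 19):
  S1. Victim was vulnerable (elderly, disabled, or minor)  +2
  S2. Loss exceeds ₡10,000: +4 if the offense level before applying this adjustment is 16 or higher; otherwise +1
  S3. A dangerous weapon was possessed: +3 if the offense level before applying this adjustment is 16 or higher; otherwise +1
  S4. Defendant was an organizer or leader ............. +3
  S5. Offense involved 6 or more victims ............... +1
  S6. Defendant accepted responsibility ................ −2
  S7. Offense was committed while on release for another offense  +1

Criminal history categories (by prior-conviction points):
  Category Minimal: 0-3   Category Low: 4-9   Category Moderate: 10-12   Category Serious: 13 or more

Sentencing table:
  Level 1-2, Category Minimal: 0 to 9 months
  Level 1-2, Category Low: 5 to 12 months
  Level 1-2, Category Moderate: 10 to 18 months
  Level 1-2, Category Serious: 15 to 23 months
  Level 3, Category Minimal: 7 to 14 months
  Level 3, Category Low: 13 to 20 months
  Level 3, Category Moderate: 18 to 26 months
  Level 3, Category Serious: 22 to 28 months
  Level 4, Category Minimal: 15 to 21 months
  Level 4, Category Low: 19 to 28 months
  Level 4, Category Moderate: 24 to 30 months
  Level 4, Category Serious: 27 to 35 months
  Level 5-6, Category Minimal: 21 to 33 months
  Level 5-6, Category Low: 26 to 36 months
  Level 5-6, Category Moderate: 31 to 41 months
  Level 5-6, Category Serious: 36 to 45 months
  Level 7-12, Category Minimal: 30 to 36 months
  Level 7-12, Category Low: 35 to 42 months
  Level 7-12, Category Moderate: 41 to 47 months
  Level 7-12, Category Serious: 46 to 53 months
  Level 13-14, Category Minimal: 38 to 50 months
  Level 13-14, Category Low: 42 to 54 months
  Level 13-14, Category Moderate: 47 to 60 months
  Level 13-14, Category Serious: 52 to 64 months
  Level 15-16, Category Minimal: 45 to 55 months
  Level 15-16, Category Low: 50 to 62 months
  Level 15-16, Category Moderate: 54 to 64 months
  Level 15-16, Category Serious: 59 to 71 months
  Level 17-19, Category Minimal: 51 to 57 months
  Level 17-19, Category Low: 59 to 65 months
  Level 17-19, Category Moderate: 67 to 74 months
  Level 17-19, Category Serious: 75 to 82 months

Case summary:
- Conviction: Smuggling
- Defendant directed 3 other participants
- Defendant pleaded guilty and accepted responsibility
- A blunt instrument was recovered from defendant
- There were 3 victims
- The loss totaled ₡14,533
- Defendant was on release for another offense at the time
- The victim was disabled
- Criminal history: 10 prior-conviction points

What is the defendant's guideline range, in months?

Base offense level for smuggling: 7.
S1 applies: 7 + 2 = 9.
S2 applies (level before this adjustment is 9 < 16, so +1): 9 + 1 = 10.
S3 applies (level before this adjustment is 10 < 16, so +1): 10 + 1 = 11.
S4 applies: 11 + 3 = 14.
S6 applies: 14 − 2 = 12.
S7 applies: 12 + 1 = 13.
Final offense level: 13.
Criminal history: 10 prior points → Category Moderate (10-12).
Level 13 falls in the 13-14 band.
Grid: Level 13-14 × Category Moderate = 47-60 months.

47-60 months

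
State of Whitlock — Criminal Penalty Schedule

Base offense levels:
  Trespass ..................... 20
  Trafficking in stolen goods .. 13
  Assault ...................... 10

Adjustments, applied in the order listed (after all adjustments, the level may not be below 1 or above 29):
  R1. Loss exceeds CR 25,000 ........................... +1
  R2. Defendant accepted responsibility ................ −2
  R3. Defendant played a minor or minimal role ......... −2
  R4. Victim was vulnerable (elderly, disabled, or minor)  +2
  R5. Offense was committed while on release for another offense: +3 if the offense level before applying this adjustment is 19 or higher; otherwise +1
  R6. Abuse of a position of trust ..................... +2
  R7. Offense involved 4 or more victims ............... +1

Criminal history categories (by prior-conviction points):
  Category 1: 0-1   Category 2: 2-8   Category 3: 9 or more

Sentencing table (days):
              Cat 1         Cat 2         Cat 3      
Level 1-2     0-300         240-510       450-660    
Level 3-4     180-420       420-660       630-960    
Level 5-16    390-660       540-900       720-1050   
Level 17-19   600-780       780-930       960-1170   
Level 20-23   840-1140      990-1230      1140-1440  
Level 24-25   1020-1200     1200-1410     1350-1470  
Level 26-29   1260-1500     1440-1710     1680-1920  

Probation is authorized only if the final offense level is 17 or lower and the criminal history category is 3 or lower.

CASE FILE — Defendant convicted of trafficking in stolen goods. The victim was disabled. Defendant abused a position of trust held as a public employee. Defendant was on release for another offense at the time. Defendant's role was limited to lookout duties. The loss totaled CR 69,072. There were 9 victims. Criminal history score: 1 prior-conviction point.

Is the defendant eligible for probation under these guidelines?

No

Base offense level for trafficking in stolen goods: 13.
R1 applies: 13 + 1 = 14.
R2 does not apply.
R3 applies: 14 − 2 = 12.
R4 applies: 12 + 2 = 14.
R5 applies (level before this adjustment is 14 < 19, so +1): 14 + 1 = 15.
R6 applies: 15 + 2 = 17.
R7 applies: 17 + 1 = 18.
Final offense level: 18.
Criminal history: 1 prior point → Category 1 (0-1).
Level 18 falls in the 17-19 band.
Grid: Level 17-19 × Category 1 = 600-780 days.
Probation check: level 18 > 17 and category 1 ≤ 3 → not eligible.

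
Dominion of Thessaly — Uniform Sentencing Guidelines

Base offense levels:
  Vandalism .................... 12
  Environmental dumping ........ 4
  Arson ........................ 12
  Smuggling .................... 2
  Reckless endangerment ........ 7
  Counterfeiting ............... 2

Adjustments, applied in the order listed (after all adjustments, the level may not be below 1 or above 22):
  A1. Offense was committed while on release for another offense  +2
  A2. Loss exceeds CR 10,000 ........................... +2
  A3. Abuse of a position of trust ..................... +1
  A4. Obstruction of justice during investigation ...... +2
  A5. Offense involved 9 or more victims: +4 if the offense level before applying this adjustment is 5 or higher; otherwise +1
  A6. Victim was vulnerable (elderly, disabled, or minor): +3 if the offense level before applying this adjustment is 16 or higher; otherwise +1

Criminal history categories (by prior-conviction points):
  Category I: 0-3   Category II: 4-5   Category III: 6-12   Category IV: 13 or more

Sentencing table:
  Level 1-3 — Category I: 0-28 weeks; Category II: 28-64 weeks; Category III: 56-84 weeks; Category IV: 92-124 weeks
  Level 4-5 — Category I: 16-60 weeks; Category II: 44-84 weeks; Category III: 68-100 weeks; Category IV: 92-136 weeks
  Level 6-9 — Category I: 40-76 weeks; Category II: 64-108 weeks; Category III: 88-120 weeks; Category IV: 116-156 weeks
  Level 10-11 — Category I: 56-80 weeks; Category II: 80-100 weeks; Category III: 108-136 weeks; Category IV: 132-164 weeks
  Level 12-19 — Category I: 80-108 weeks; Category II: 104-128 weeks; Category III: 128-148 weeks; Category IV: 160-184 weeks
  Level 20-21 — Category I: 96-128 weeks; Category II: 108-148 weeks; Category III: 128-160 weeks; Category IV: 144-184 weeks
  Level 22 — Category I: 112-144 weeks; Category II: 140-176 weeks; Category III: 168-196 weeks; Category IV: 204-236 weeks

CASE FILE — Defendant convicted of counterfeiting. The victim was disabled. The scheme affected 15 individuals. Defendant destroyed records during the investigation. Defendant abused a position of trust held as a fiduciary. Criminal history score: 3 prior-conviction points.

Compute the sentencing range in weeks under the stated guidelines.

56-80 weeks

Base offense level for counterfeiting: 2.
A1 does not apply.
A2 does not apply.
A3 applies: 2 + 1 = 3.
A4 applies: 3 + 2 = 5.
A5 applies (level before this adjustment is 5 ≥ 5, so +4): 5 + 4 = 9.
A6 applies (level before this adjustment is 9 < 16, so +1): 9 + 1 = 10.
Final offense level: 10.
Criminal history: 3 prior points → Category I (0-3).
Level 10 falls in the 10-11 band.
Grid: Level 10-11 × Category I = 56-80 weeks.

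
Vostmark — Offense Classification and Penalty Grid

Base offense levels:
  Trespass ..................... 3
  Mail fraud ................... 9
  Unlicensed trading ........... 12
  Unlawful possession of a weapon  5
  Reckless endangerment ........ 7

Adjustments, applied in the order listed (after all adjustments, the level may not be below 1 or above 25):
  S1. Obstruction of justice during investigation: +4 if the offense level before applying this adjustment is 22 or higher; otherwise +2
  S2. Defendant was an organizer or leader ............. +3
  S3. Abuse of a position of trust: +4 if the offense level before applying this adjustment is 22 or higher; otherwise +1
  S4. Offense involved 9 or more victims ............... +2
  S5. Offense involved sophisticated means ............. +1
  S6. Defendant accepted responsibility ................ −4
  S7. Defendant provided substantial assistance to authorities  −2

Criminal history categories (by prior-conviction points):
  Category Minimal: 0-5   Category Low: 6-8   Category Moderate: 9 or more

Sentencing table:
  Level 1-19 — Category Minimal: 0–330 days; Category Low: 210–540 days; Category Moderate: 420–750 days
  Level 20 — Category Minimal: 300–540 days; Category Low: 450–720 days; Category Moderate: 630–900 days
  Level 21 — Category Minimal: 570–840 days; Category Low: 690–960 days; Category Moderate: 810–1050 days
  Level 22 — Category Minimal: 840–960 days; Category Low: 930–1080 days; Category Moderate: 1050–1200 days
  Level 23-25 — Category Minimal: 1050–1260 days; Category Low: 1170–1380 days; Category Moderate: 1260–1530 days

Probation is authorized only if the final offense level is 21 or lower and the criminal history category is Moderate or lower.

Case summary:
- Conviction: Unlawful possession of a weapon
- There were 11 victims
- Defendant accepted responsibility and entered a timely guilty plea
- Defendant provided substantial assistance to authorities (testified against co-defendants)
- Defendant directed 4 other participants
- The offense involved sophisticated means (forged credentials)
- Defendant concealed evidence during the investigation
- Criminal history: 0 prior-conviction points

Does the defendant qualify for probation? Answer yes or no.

Yes

Base offense level for unlawful possession of a weapon: 5.
S1 applies (level before this adjustment is 5 < 22, so +2): 5 + 2 = 7.
S2 applies: 7 + 3 = 10.
S4 applies: 10 + 2 = 12.
S5 applies: 12 + 1 = 13.
S6 applies: 13 − 4 = 9.
S7 applies: 9 − 2 = 7.
Final offense level: 7.
Criminal history: 0 prior points → Category Minimal (0-5).
Level 7 falls in the 1-19 band.
Grid: Level 1-19 × Category Minimal = 0-330 days.
Probation check: level 7 ≤ 21 and category Minimal ≤ Moderate → eligible.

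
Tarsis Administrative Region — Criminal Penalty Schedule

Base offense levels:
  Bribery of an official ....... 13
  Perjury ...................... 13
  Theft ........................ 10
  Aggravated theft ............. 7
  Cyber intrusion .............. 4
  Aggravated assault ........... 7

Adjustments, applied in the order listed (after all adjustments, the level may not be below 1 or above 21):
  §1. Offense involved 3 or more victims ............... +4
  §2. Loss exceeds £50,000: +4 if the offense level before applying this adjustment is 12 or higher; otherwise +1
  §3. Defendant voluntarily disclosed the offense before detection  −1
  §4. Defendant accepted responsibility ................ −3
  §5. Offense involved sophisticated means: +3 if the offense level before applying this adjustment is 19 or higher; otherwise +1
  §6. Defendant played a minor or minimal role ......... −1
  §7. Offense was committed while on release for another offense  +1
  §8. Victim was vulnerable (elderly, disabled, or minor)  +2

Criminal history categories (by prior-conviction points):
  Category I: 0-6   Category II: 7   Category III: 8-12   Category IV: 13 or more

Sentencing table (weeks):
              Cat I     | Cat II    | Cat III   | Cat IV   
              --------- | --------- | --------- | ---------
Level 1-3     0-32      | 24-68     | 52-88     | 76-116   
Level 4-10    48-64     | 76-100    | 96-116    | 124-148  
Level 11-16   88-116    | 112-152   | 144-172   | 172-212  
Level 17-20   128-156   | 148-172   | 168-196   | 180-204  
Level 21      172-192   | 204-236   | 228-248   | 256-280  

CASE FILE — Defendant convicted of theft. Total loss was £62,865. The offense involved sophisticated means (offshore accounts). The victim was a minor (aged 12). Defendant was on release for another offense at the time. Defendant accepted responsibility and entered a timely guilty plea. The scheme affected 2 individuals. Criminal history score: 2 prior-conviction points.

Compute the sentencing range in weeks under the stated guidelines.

88-116 weeks

Base offense level for theft: 10.
§2 applies (level before this adjustment is 10 < 12, so +1): 10 + 1 = 11.
§3 does not apply.
§4 applies: 11 − 3 = 8.
§5 applies (level before this adjustment is 8 < 19, so +1): 8 + 1 = 9.
§6 does not apply.
§7 applies: 9 + 1 = 10.
§8 applies: 10 + 2 = 12.
Final offense level: 12.
Criminal history: 2 prior points → Category I (0-6).
Level 12 falls in the 11-16 band.
Grid: Level 11-16 × Category I = 88-116 weeks.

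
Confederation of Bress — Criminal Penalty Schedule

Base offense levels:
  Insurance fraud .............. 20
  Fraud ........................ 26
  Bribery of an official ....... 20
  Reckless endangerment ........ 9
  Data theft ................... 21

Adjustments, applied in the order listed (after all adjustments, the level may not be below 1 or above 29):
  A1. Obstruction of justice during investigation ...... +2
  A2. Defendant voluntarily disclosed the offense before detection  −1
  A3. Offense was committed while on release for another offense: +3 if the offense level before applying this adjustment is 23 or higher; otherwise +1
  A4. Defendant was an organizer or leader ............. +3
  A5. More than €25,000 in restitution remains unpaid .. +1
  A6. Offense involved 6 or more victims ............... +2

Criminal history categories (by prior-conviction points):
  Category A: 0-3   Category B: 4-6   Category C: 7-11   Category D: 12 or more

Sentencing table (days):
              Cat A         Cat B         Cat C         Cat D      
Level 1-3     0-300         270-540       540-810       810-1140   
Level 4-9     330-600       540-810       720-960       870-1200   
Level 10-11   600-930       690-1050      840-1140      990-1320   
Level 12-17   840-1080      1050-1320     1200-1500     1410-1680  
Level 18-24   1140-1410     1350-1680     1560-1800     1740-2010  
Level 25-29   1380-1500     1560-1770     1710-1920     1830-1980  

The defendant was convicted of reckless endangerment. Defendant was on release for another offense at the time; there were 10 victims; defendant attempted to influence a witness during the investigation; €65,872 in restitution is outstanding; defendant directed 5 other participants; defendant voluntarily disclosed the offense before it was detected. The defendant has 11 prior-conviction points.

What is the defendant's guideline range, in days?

1200-1500 days

Base offense level for reckless endangerment: 9.
A1 applies: 9 + 2 = 11.
A2 applies: 11 − 1 = 10.
A3 applies (level before this adjustment is 10 < 23, so +1): 10 + 1 = 11.
A4 applies: 11 + 3 = 14.
A5 applies: 14 + 1 = 15.
A6 applies: 15 + 2 = 17.
Final offense level: 17.
Criminal history: 11 prior points → Category C (7-11).
Level 17 falls in the 12-17 band.
Grid: Level 12-17 × Category C = 1200-1500 days.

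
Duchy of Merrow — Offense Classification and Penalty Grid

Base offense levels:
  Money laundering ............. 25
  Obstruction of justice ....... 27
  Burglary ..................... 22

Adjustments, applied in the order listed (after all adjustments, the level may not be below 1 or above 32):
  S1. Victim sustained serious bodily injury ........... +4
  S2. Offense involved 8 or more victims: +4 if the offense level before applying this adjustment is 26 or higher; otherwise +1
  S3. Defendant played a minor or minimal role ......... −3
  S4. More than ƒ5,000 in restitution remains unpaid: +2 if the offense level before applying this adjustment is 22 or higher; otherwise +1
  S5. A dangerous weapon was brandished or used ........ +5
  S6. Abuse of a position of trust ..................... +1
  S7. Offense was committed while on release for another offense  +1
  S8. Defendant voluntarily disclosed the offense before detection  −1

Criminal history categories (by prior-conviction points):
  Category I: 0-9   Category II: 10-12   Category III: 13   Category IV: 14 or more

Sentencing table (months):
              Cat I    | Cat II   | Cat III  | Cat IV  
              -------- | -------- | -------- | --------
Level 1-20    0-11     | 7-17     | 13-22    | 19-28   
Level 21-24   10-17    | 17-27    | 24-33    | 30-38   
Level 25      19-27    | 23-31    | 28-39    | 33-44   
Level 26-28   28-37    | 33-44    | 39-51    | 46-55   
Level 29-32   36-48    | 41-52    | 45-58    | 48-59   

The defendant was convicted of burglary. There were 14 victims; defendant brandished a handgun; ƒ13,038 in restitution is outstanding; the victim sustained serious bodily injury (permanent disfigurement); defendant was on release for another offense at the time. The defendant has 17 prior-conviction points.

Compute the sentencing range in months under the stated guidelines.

Base offense level for burglary: 22.
S1 applies: 22 + 4 = 26.
S2 applies (level before this adjustment is 26 ≥ 26, so +4): 26 + 4 = 30.
S3 does not apply.
S4 applies (level before this adjustment is 30 ≥ 22, so +2): 30 + 2 = 32.
S5 applies: 32 + 5 = 37.
S7 applies: 37 + 1 = 38.
Level 38 exceeds the maximum of 32; capped at 32.
Final offense level: 32.
Criminal history: 17 prior points → Category IV (14+).
Level 32 falls in the 29-32 band.
Grid: Level 29-32 × Category IV = 48-59 months.

48-59 months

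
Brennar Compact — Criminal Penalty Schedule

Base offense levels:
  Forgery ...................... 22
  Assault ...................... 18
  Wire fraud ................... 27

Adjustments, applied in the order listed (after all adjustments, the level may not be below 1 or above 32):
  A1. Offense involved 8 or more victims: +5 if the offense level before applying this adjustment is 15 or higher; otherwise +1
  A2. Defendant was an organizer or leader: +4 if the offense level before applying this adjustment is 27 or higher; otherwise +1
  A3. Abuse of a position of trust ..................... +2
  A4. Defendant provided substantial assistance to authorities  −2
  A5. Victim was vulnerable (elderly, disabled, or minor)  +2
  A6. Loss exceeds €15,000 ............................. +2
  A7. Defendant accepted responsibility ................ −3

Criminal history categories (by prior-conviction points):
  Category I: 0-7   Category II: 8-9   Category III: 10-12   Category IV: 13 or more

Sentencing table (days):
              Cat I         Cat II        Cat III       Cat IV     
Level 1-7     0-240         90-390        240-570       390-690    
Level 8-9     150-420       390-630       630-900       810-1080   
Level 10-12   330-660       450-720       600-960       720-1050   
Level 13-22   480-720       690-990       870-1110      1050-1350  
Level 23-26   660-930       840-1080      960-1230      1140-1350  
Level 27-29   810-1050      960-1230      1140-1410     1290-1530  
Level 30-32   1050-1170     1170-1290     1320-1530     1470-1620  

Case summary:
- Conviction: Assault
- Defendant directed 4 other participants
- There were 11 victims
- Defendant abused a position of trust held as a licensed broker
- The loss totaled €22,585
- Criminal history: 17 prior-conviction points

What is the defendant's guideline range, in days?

Base offense level for assault: 18.
A1 applies (level before this adjustment is 18 ≥ 15, so +5): 18 + 5 = 23.
A2 applies (level before this adjustment is 23 < 27, so +1): 23 + 1 = 24.
A3 applies: 24 + 2 = 26.
A6 applies: 26 + 2 = 28.
Final offense level: 28.
Criminal history: 17 prior points → Category IV (13+).
Level 28 falls in the 27-29 band.
Grid: Level 27-29 × Category IV = 1290-1530 days.

1290-1530 days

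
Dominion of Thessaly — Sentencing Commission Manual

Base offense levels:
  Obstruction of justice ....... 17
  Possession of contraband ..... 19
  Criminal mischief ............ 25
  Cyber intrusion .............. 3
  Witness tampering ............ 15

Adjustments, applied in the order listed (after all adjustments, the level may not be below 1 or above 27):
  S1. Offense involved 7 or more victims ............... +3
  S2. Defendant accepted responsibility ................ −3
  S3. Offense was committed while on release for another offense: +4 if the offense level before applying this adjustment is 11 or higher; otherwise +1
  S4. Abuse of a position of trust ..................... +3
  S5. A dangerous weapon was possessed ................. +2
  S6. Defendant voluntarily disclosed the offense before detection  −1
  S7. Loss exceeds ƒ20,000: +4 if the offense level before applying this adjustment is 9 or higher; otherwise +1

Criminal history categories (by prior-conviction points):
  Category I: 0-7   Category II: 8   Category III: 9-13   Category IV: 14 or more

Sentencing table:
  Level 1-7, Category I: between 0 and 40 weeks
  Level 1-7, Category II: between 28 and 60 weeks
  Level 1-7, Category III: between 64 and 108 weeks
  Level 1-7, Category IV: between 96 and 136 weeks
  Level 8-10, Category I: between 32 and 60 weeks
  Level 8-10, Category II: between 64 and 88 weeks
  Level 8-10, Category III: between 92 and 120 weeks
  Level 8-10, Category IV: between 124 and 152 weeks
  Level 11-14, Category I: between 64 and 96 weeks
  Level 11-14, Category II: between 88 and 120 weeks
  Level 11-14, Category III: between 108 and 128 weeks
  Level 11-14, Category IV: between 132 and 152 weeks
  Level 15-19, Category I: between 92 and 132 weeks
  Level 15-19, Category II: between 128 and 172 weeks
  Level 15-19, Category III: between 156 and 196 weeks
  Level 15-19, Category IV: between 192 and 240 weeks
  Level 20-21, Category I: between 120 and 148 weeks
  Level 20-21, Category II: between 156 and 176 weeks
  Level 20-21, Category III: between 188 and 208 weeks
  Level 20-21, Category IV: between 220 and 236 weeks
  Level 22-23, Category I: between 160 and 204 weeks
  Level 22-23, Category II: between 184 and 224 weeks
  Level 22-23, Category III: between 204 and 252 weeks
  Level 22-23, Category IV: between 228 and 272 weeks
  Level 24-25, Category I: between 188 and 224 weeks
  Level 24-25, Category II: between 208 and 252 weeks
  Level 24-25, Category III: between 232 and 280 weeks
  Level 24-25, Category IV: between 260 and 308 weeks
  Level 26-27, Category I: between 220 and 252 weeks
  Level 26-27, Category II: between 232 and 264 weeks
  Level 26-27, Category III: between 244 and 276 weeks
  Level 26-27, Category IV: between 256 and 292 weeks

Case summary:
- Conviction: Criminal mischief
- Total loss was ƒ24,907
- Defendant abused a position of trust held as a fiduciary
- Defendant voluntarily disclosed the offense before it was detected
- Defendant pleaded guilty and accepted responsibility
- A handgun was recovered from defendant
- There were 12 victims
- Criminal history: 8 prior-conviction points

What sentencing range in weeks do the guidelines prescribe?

232-264 weeks

Base offense level for criminal mischief: 25.
S1 applies: 25 + 3 = 28.
S2 applies: 28 − 3 = 25.
S4 applies: 25 + 3 = 28.
S5 applies: 28 + 2 = 30.
S6 applies: 30 − 1 = 29.
S7 applies (level before this adjustment is 29 ≥ 9, so +4): 29 + 4 = 33.
Level 33 exceeds the maximum of 27; capped at 27.
Final offense level: 27.
Criminal history: 8 prior points → Category II (8).
Level 27 falls in the 26-27 band.
Grid: Level 26-27 × Category II = 232-264 weeks.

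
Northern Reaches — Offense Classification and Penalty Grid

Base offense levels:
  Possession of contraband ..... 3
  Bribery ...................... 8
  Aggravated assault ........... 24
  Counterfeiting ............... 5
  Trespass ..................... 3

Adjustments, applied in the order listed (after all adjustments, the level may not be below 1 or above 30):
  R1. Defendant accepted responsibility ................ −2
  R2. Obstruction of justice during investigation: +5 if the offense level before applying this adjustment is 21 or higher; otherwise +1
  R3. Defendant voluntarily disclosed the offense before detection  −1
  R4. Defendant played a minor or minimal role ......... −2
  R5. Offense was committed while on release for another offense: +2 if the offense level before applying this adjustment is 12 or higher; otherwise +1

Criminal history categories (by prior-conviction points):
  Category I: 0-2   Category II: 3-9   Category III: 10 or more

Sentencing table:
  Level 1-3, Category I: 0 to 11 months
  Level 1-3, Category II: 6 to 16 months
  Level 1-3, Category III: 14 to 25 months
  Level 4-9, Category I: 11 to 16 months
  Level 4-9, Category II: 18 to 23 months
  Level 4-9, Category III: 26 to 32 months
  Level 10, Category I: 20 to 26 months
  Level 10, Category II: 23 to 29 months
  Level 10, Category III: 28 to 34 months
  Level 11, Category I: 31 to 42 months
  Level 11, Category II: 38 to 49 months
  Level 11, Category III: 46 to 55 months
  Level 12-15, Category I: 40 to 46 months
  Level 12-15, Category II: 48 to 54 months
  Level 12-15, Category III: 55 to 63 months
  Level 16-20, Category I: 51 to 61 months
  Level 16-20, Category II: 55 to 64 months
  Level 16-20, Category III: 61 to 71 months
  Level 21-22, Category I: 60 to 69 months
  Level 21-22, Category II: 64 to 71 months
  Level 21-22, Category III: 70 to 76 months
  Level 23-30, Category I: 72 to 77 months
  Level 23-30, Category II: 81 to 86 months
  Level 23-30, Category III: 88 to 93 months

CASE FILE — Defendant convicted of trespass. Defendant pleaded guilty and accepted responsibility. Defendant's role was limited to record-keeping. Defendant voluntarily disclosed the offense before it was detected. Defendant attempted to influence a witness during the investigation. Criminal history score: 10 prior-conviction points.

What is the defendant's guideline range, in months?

14-25 months

Base offense level for trespass: 3.
R1 applies: 3 − 2 = 1.
R2 applies (level before this adjustment is 1 < 21, so +1): 1 + 1 = 2.
R3 applies: 2 − 1 = 1.
R4 applies: 1 − 2 = -1.
Level -1 is below the minimum of 1; floored at 1.
Final offense level: 1.
Criminal history: 10 prior points → Category III (10+).
Level 1 falls in the 1-3 band.
Grid: Level 1-3 × Category III = 14-25 months.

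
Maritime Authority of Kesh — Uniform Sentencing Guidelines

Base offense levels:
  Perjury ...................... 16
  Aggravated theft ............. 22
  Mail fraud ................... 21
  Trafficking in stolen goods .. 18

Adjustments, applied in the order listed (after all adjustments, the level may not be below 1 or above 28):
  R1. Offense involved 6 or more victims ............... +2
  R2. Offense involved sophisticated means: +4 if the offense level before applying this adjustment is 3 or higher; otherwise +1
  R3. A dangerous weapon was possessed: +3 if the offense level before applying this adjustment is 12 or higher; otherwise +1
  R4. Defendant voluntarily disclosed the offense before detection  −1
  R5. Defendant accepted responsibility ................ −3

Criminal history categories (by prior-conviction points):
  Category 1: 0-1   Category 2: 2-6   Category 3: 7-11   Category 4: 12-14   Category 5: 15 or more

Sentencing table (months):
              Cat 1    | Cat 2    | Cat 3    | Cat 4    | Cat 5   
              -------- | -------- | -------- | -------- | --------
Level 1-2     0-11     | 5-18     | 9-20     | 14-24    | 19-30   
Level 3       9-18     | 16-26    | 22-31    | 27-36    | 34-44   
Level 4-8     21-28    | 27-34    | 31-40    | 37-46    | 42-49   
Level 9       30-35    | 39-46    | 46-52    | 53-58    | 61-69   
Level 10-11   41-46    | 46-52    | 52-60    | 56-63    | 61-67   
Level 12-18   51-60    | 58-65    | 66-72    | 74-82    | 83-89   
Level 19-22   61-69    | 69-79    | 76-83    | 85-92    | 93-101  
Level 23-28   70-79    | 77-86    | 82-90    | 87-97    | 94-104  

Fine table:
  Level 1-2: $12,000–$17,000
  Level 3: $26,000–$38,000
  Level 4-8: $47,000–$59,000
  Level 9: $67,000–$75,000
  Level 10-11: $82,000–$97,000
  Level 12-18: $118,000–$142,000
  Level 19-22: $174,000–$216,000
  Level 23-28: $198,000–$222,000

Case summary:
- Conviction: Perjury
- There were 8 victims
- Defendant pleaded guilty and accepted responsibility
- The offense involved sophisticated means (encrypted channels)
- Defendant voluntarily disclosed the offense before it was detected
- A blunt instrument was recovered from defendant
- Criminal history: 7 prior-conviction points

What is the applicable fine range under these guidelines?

Base offense level for perjury: 16.
R1 applies: 16 + 2 = 18.
R2 applies (level before this adjustment is 18 ≥ 3, so +4): 18 + 4 = 22.
R3 applies (level before this adjustment is 22 ≥ 12, so +3): 22 + 3 = 25.
R4 applies: 25 − 1 = 24.
R5 applies: 24 − 3 = 21.
Final offense level: 21.
Level 21 falls in the 19-22 band.
Fine table: Level 19-22 → $174,000–$216,000.

$174,000–$216,000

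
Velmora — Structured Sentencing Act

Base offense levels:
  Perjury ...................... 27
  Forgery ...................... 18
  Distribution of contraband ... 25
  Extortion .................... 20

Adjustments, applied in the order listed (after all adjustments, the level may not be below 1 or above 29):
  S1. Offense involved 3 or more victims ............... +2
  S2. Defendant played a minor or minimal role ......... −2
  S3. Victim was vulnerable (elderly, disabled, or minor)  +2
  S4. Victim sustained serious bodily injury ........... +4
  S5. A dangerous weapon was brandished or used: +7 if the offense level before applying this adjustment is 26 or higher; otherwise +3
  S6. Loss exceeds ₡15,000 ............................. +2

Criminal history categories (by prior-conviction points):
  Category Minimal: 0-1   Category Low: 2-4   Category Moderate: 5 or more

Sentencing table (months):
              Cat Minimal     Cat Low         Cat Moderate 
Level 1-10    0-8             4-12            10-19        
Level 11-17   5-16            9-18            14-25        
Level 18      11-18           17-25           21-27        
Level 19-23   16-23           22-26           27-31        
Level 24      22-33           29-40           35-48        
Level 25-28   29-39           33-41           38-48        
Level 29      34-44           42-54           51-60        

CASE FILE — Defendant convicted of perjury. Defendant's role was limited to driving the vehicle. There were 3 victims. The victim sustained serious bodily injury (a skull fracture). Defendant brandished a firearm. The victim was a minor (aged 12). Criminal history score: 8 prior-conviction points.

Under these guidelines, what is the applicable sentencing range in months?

Base offense level for perjury: 27.
S1 applies: 27 + 2 = 29.
S2 applies: 29 − 2 = 27.
S3 applies: 27 + 2 = 29.
S4 applies: 29 + 4 = 33.
S5 applies (level before this adjustment is 33 ≥ 26, so +7): 33 + 7 = 40.
Level 40 exceeds the maximum of 29; capped at 29.
Final offense level: 29.
Criminal history: 8 prior points → Category Moderate (5+).
Level 29 falls in the 29 band.
Grid: Level 29 × Category Moderate = 51-60 months.

51-60 months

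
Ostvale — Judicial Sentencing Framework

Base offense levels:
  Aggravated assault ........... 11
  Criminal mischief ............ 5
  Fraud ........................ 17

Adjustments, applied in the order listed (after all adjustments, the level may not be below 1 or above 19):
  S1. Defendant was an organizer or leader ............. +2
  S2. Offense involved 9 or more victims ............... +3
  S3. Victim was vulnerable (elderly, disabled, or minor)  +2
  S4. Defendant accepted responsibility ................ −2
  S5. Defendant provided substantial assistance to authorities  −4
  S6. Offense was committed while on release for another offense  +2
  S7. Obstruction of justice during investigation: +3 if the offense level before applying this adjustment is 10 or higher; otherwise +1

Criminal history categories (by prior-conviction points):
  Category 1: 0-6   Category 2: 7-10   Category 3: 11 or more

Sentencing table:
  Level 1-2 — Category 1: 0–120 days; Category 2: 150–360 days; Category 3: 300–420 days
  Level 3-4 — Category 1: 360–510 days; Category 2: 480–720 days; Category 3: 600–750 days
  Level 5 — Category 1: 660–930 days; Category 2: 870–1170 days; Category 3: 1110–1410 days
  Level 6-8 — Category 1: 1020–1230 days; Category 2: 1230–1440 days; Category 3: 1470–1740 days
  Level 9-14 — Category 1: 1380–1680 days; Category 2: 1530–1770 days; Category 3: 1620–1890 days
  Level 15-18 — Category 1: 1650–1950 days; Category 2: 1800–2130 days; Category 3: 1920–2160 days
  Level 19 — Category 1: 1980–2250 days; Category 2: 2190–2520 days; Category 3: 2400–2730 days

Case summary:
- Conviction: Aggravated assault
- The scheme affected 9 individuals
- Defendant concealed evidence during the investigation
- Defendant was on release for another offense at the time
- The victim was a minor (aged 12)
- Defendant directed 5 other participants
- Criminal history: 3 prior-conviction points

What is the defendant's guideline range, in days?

1980-2250 days

Base offense level for aggravated assault: 11.
S1 applies: 11 + 2 = 13.
S2 applies: 13 + 3 = 16.
S3 applies: 16 + 2 = 18.
S4 does not apply.
S5 does not apply.
S6 applies: 18 + 2 = 20.
S7 applies (level before this adjustment is 20 ≥ 10, so +3): 20 + 3 = 23.
Level 23 exceeds the maximum of 19; capped at 19.
Final offense level: 19.
Criminal history: 3 prior points → Category 1 (0-6).
Level 19 falls in the 19 band.
Grid: Level 19 × Category 1 = 1980-2250 days.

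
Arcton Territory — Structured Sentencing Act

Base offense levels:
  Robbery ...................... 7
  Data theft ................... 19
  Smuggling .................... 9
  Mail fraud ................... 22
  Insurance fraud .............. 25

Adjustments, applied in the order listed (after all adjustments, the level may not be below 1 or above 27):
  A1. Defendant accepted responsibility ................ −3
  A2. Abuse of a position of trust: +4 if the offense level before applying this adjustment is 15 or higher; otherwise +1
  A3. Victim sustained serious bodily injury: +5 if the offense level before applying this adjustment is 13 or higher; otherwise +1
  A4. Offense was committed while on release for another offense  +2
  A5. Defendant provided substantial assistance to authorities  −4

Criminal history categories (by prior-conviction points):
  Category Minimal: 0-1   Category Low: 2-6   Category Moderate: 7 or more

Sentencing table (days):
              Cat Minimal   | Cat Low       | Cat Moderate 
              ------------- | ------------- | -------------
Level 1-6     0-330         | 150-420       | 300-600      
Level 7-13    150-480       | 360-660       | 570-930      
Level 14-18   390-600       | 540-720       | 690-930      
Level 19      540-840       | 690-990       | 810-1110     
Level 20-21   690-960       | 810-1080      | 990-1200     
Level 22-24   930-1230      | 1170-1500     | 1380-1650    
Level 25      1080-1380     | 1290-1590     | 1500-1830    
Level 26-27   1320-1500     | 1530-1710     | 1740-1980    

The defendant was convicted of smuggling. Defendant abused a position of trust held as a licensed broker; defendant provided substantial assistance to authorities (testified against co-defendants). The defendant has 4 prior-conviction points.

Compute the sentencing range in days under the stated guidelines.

150-420 days

Base offense level for smuggling: 9.
A2 applies (level before this adjustment is 9 < 15, so +1): 9 + 1 = 10.
A4 does not apply.
A5 applies: 10 − 4 = 6.
Final offense level: 6.
Criminal history: 4 prior points → Category Low (2-6).
Level 6 falls in the 1-6 band.
Grid: Level 1-6 × Category Low = 150-420 days.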